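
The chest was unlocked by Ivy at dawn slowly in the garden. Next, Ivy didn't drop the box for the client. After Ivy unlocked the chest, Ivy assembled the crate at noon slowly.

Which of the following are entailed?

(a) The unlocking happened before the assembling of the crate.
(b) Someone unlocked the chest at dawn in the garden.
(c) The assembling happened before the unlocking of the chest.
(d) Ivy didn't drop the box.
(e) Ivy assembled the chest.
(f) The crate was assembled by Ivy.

(a), (b), (f)

(a) Entailed — the narrative places the unlocking before the assembling.
(b) Entailed — dropping 'slowly' and generalizing the agent leaves a sub-description the original still satisfies.
(c) Not entailed — the narrative places the unlocking before the assembling, not after.
(d) Not entailed — dropping 'for the client' under negation is not valid — the original leaves open that Ivy dropped the box some other way.
(e) Not entailed — Ivy assembled the crate, not the chest; the chest belongs to the unlocking event.
(f) Entailed — the original entails any weakening of itself; this just drops 'at noon', 'slowly'.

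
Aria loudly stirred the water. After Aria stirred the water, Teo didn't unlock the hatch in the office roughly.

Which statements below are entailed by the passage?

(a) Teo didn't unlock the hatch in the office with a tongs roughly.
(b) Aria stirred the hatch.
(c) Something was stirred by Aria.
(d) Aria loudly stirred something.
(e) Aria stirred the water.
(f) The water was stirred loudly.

(a), (c), (d), (e), (f)

(a) Entailed — under negation, adding a further restriction is entailed: if no such unlocking event occurred, none occurred with a tongs either.
(b) Not entailed — Aria stirred the water, not the hatch; the hatch belongs to the unlocking event.
(c) Entailed — the original entails any weakening of itself; this just drops 'loudly' and generalizes the patient.
(d) Entailed — the original entails any weakening of itself; this just generalizes the patient.
(e) Entailed — this follows by dropping conjuncts from the stirring event's description.
(f) Entailed — this follows by dropping conjuncts from the stirring event's description.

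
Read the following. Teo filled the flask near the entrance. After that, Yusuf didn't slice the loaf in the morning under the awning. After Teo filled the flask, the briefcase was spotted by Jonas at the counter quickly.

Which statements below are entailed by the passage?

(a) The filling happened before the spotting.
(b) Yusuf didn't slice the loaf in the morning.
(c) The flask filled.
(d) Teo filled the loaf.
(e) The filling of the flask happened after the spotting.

(a) Entailed — the narrative places the filling before the spotting.
(b) Not entailed — dropping 'under the awning' under negation is not valid — the original leaves open that Yusuf sliced the loaf some other way.
(c) Entailed — 'Teo filled the flask' is causative; it entails the inchoative 'the flask filled'.
(d) Not entailed — Teo filled the flask, not the loaf; the loaf belongs to the slicing event.
(e) Not entailed — the narrative places the filling before the spotting, not after.

(a), (c)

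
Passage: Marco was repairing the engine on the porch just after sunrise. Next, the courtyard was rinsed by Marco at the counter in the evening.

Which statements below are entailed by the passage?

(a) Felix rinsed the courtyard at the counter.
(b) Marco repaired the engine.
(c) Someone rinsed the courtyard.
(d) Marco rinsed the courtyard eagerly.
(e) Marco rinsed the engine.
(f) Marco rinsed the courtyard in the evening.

(a) Not entailed — the passage has Marco rinsing the courtyard, not Felix.
(b) Not entailed — 'was repairing' is progressive on an accomplishment; it does not entail the completed 'repaired'.
(c) Entailed — the original entails any weakening of itself; this just drops 'at the counter', 'in the evening' and generalizes the agent.
(d) Not entailed — 'eagerly' adds information not in the original event.
(e) Not entailed — Marco rinsed the courtyard, not the engine; the engine belongs to the repairing event.
(f) Entailed — every conjunct here is already in the original rinsing event.

(c), (f)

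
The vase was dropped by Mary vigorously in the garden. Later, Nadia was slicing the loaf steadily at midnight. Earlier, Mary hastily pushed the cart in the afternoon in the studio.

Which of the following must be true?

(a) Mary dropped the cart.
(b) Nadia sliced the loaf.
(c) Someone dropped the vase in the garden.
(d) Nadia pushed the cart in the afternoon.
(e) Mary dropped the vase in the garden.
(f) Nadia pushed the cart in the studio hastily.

(a) Not entailed — Mary dropped the vase, not the cart; the cart belongs to the pushing event.
(b) Not entailed — 'was slicing' is progressive on an accomplishment; it does not entail the completed 'sliced'.
(c) Entailed — this follows by dropping conjuncts from the dropping event's description.
(d) Not entailed — the passage has Mary pushing the cart, not Nadia.
(e) Entailed — the original entails any weakening of itself; this just drops 'vigorously'.
(f) Not entailed — the passage has Mary pushing the cart, not Nadia.

(c), (e)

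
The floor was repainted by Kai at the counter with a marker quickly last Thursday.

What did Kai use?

'with a marker' marks the instrument of the repainting event.

a marker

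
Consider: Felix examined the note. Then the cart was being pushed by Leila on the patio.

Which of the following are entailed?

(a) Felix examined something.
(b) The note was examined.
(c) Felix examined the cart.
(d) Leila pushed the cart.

(a), (b), (d)

(a) Entailed — every conjunct here is already in the original examining event.
(b) Entailed — generalizing the agent leaves a sub-description the original still satisfies.
(c) Not entailed — Felix examined the note, not the cart; the cart belongs to the pushing event.
(d) Entailed — 'push' is an activity; 'was pushing' entails that some pushing happened, so 'pushed' holds.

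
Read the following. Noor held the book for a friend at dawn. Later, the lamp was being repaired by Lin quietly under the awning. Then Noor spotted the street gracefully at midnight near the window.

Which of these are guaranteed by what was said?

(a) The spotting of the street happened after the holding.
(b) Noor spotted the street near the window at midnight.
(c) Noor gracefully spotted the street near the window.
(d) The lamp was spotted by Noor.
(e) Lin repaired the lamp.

(a), (b), (c)

(a) Entailed — the narrative places the holding before the spotting.
(b) Entailed — dropping 'gracefully' leaves a sub-description the original still satisfies.
(c) Entailed — the original entails any weakening of itself; this just drops 'at midnight'.
(d) Not entailed — Noor spotted the street, not the lamp; the lamp belongs to the repairing event.
(e) Not entailed — 'was repairing' is progressive on an accomplishment; it does not entail the completed 'repaired'.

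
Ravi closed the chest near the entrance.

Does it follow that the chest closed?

yes

'Ravi closed the chest' is the causative; it entails the inchoative 'the chest closed'.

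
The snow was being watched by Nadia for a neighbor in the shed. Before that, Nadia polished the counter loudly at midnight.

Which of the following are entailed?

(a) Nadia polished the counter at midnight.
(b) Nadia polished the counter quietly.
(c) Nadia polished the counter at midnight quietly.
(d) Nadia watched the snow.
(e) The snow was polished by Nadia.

(a) Entailed — the original entails any weakening of itself; this just drops 'loudly'.
(b) Not entailed — 'quietly' adds a manner not in (and inconsistent with) the original.
(c) Not entailed — 'quietly' adds a manner not in (and inconsistent with) the original.
(d) Entailed — 'watch' is an activity; 'was watching' entails that some watching happened, so 'watched' holds.
(e) Not entailed — Nadia polished the counter, not the snow; the snow belongs to the watching event.

(a), (d)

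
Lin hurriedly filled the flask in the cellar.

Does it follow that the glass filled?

Nothing is said about any glass; only the flask is affected.

no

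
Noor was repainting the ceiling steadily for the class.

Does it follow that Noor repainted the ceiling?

'was repainting' is progressive; for an accomplishment like 'repaint the ceiling', it doesn't entail completion.

no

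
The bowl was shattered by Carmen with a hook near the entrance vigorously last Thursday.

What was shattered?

'the bowl' marks the patient of the shattering event.

the bowl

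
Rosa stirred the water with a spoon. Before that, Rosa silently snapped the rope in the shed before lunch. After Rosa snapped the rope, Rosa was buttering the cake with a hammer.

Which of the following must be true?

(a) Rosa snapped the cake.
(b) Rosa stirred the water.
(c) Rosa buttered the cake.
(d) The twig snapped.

(b)

(a) Not entailed — Rosa snapped the rope, not the cake; the cake belongs to the buttering event.
(b) Entailed — dropping 'with a spoon' leaves a sub-description the original still satisfies.
(c) Not entailed — 'was buttering' is progressive on an accomplishment; it does not entail the completed 'buttered'.
(d) Not entailed — the rope is what snapped, not the twig.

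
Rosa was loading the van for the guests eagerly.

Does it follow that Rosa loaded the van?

'was loading' is progressive; for an accomplishment like 'load the van', it doesn't entail completion.

no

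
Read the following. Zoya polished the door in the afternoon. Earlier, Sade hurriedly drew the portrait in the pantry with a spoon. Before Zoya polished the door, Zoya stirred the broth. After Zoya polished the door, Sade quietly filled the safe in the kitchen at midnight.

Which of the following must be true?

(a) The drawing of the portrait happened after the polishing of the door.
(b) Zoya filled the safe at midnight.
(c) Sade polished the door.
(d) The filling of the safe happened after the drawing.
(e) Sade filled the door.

(d)

(a) Not entailed — the narrative places the drawing before the polishing, not after.
(b) Not entailed — the passage has Sade filling the safe, not Zoya.
(c) Not entailed — the passage has Zoya polishing the door, not Sade.
(d) Entailed — the narrative places the drawing before the filling.
(e) Not entailed — Sade filled the safe, not the door; the door belongs to the polishing event.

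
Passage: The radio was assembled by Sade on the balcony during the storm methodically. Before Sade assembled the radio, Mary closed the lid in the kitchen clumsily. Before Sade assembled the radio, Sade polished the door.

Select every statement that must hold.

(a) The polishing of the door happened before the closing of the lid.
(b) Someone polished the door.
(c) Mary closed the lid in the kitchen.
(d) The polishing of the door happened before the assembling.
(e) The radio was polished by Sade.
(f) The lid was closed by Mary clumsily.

(b), (c), (d), (f)

(a) Not entailed — the narrative doesn't order the polishing relative to the closing.
(b) Entailed — generalizing the agent leaves a sub-description the original still satisfies.
(c) Entailed — every conjunct here is already in the original closing event.
(d) Entailed — the narrative places the polishing before the assembling.
(e) Not entailed — Sade polished the door, not the radio; the radio belongs to the assembling event.
(f) Entailed — the original entails any weakening of itself; this just drops 'in the kitchen'.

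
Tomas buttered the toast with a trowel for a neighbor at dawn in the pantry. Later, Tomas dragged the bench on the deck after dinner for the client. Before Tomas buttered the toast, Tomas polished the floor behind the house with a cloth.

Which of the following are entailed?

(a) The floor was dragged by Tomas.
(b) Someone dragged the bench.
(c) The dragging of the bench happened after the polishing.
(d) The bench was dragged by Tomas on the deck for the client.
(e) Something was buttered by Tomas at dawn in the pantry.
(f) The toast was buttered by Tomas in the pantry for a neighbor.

(a) Not entailed — Tomas dragged the bench, not the floor; the floor belongs to the polishing event.
(b) Entailed — every conjunct here is already in the original dragging event.
(c) Entailed — the narrative places the polishing before the dragging.
(d) Entailed — the original entails any weakening of itself; this just drops 'after dinner'.
(e) Entailed — dropping 'for a neighbor', 'with a trowel' and generalizing the patient leaves a sub-description the original still satisfies.
(f) Entailed — every conjunct here is already in the original buttering event.

(b), (c), (d), (e), (f)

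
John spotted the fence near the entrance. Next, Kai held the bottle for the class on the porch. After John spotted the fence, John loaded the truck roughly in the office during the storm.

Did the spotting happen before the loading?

yes

The narrative orders the spotting before the loading.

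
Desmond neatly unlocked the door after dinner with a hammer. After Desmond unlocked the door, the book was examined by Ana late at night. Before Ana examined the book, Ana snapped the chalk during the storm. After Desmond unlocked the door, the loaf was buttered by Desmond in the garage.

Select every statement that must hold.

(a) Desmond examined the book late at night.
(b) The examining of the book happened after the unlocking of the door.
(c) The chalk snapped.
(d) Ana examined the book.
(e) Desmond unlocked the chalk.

(a) Not entailed — the passage has Ana examining the book, not Desmond.
(b) Entailed — the narrative places the unlocking before the examining.
(c) Entailed — 'Ana snapped the chalk' is causative; it entails the inchoative 'the chalk snapped'.
(d) Entailed — every conjunct here is already in the original examining event.
(e) Not entailed — Desmond unlocked the door, not the chalk; the chalk belongs to the snapping event.

(b), (c), (d)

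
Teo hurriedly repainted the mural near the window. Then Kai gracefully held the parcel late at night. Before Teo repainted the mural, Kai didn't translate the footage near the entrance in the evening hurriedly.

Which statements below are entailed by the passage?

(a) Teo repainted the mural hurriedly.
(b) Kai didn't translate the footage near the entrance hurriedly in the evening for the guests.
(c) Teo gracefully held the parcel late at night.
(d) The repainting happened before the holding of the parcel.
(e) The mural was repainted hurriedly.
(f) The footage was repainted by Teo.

(a), (b), (d), (e)

(a) Entailed — the original entails any weakening of itself; this just drops 'near the window'.
(b) Entailed — under negation, adding a further restriction is entailed: if no such translating event occurred, none occurred for the guests either.
(c) Not entailed — the passage has Kai holding the parcel, not Teo.
(d) Entailed — the narrative places the repainting before the holding.
(e) Entailed — the original entails any weakening of itself; this just drops 'near the window' and generalizes the agent.
(f) Not entailed — Teo repainted the mural, not the footage; the footage belongs to the translating event.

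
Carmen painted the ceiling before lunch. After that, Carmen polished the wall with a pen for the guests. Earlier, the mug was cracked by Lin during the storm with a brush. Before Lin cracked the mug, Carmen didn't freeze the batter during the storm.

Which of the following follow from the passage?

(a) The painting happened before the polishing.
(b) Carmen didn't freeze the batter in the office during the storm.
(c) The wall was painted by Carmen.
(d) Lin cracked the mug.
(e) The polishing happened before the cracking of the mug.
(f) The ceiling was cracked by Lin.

(a), (b), (d)

(a) Entailed — the narrative places the painting before the polishing.
(b) Entailed — under negation, adding a further restriction is entailed: if no such freezing event occurred, none occurred in the office either.
(c) Not entailed — Carmen painted the ceiling, not the wall; the wall belongs to the polishing event.
(d) Entailed — dropping 'with a brush', 'during the storm' leaves a sub-description the original still satisfies.
(e) Not entailed — the narrative places the cracking before the polishing, not after.
(f) Not entailed — Lin cracked the mug, not the ceiling; the ceiling belongs to the painting event.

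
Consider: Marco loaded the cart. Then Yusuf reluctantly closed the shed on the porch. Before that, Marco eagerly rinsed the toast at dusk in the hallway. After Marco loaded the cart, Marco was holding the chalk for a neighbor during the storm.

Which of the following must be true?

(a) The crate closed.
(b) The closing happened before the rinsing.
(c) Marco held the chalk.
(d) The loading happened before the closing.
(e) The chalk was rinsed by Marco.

(c), (d)

(a) Not entailed — the shed is what closed, not the crate.
(b) Not entailed — the narrative places the rinsing before the closing, not after.
(c) Entailed — 'hold' is an activity; 'was holding' entails that some holding happened, so 'held' holds.
(d) Entailed — the narrative places the loading before the closing.
(e) Not entailed — Marco rinsed the toast, not the chalk; the chalk belongs to the holding event.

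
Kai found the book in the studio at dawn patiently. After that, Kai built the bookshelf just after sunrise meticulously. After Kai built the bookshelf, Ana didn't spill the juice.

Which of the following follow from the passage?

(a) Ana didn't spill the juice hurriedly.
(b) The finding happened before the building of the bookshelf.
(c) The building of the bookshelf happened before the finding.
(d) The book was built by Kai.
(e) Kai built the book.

(a), (b)

(a) Entailed — under negation, adding a further restriction is entailed: if no such spilling event occurred, none occurred hurriedly either.
(b) Entailed — the narrative places the finding before the building.
(c) Not entailed — the narrative places the finding before the building, not after.
(d) Not entailed — Kai built the bookshelf, not the book; the book belongs to the finding event.
(e) Not entailed — Kai built the bookshelf, not the book; the book belongs to the finding event.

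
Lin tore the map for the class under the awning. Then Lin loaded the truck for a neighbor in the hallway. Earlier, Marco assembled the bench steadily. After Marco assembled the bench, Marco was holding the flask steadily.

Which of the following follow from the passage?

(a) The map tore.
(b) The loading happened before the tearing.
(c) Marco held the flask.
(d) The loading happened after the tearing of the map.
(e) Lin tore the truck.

(a), (c), (d)

(a) Entailed — 'Lin tore the map' is causative; it entails the inchoative 'the map tore'.
(b) Not entailed — the narrative places the tearing before the loading, not after.
(c) Entailed — 'hold' is an activity; 'was holding' entails that some holding happened, so 'held' holds.
(d) Entailed — the narrative places the tearing before the loading.
(e) Not entailed — Lin tore the map, not the truck; the truck belongs to the loading event.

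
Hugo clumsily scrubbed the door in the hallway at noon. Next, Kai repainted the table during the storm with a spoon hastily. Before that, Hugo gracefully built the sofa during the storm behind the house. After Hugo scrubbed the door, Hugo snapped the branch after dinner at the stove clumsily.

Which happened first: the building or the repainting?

The connectives place the building before the repainting.

the building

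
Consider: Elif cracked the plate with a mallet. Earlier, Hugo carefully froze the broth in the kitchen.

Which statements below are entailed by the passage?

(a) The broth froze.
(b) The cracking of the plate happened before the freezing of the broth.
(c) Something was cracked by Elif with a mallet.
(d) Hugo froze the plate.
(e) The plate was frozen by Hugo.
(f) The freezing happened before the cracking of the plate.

(a) Entailed — 'Hugo froze the broth' is causative; it entails the inchoative 'the broth froze'.
(b) Not entailed — the narrative places the freezing before the cracking, not after.
(c) Entailed — every conjunct here is already in the original cracking event.
(d) Not entailed — Hugo froze the broth, not the plate; the plate belongs to the cracking event.
(e) Not entailed — Hugo froze the broth, not the plate; the plate belongs to the cracking event.
(f) Entailed — the narrative places the freezing before the cracking.

(a), (c), (f)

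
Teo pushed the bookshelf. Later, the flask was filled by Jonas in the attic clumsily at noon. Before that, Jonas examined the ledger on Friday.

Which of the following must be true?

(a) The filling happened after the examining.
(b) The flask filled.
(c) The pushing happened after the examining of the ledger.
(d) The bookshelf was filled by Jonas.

(a), (b)

(a) Entailed — the narrative places the examining before the filling.
(b) Entailed — 'Jonas filled the flask' is causative; it entails the inchoative 'the flask filled'.
(c) Not entailed — the narrative doesn't order the examining relative to the pushing.
(d) Not entailed — Jonas filled the flask, not the bookshelf; the bookshelf belongs to the pushing event.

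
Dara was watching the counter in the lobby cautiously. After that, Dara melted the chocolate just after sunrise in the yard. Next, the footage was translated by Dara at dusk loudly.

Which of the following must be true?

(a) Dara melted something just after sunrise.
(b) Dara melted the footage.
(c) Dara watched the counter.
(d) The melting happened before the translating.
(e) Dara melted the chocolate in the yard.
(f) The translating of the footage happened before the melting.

(a) Entailed — this follows by dropping conjuncts from the melting event's description.
(b) Not entailed — Dara melted the chocolate, not the footage; the footage belongs to the translating event.
(c) Entailed — 'watch' is an activity; 'was watching' entails that some watching happened, so 'watched' holds.
(d) Entailed — the narrative places the melting before the translating.
(e) Entailed — dropping 'just after sunrise' leaves a sub-description the original still satisfies.
(f) Not entailed — the narrative places the melting before the translating, not after.

(a), (c), (d), (e)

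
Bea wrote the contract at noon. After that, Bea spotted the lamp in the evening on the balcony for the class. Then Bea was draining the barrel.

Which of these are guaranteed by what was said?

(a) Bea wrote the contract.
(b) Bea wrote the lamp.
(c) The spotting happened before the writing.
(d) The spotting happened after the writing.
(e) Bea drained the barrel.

(a), (d)

(a) Entailed — this follows by dropping conjuncts from the writing event's description.
(b) Not entailed — Bea wrote the contract, not the lamp; the lamp belongs to the spotting event.
(c) Not entailed — the narrative places the writing before the spotting, not after.
(d) Entailed — the narrative places the writing before the spotting.
(e) Not entailed — 'was draining' is progressive on an accomplishment; it does not entail the completed 'drained'.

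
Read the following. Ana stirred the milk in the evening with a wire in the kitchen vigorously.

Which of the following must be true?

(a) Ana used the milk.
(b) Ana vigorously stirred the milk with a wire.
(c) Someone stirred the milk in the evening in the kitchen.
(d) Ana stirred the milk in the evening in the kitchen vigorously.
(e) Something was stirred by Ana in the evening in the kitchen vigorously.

(b), (c), (d), (e)

(a) Not entailed — the milk is the patient, not an instrument — Ana used a wire.
(b) Entailed — dropping 'in the evening', 'in the kitchen' leaves a sub-description the original still satisfies.
(c) Entailed — every conjunct here is already in the original stirring event.
(d) Entailed — every conjunct here is already in the original stirring event.
(e) Entailed — dropping 'with a wire' and generalizing the patient leaves a sub-description the original still satisfies.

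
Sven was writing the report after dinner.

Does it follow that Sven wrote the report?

no

'was writing' is progressive; for an accomplishment like 'write the report', it doesn't entail completion.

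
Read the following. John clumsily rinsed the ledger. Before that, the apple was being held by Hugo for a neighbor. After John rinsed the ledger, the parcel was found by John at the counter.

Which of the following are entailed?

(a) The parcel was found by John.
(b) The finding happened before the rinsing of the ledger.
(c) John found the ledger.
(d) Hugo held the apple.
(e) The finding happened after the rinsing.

(a), (d), (e)

(a) Entailed — this follows by dropping conjuncts from the finding event's description.
(b) Not entailed — the narrative places the rinsing before the finding, not after.
(c) Not entailed — John found the parcel, not the ledger; the ledger belongs to the rinsing event.
(d) Entailed — 'hold' is an activity; 'was holding' entails that some holding happened, so 'held' holds.
(e) Entailed — the narrative places the rinsing before the finding.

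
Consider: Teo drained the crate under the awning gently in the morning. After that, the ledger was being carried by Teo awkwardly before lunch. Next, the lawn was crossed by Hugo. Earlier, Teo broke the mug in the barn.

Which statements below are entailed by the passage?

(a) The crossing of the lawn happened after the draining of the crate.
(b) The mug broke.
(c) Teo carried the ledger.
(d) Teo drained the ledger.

(a) Entailed — the narrative places the draining before the crossing.
(b) Entailed — 'Teo broke the mug' is causative; it entails the inchoative 'the mug broke'.
(c) Entailed — 'carry' is an activity; 'was carrying' entails that some carrying happened, so 'carried' holds.
(d) Not entailed — Teo drained the crate, not the ledger; the ledger belongs to the carrying event.

(a), (b), (c)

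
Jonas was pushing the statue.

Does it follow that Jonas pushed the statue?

yes

'push' is atelic; if Jonas was pushing the statue, then Jonas pushed the statue (for some time).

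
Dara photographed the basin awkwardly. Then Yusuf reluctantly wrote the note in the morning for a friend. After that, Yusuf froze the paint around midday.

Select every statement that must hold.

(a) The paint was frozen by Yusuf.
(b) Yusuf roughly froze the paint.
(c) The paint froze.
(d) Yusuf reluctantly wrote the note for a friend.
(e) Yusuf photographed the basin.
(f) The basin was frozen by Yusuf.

(a), (c), (d)

(a) Entailed — the original entails any weakening of itself; this just drops 'around midday'.
(b) Not entailed — 'roughly' adds information not in the original event.
(c) Entailed — 'Yusuf froze the paint' is causative; it entails the inchoative 'the paint froze'.
(d) Entailed — the original entails any weakening of itself; this just drops 'in the morning'.
(e) Not entailed — the passage has Dara photographing the basin, not Yusuf.
(f) Not entailed — Yusuf froze the paint, not the basin; the basin belongs to the photographing event.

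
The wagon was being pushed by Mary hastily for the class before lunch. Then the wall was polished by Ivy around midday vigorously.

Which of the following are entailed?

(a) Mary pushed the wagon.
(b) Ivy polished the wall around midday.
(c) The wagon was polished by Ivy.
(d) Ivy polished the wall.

(a), (b), (d)

(a) Entailed — 'push' is an activity; 'was pushing' entails that some pushing happened, so 'pushed' holds.
(b) Entailed — every conjunct here is already in the original polishing event.
(c) Not entailed — Ivy polished the wall, not the wagon; the wagon belongs to the pushing event.
(d) Entailed — every conjunct here is already in the original polishing event.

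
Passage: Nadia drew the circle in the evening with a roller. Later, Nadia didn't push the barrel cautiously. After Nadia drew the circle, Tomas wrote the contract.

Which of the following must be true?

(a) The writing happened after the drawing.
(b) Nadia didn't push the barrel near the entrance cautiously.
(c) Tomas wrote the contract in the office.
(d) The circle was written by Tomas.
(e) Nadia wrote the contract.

(a) Entailed — the narrative places the drawing before the writing.
(b) Entailed — under negation, adding a further restriction is entailed: if no such pushing event occurred, none occurred near the entrance either.
(c) Not entailed — 'in the office' adds information not in the original event.
(d) Not entailed — Tomas wrote the contract, not the circle; the circle belongs to the drawing event.
(e) Not entailed — the passage has Tomas writing the contract, not Nadia.

(a), (b)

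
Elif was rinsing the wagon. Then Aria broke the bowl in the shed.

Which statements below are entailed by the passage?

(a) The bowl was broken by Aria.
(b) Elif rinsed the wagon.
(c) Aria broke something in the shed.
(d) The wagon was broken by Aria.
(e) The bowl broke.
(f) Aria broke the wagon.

(a), (b), (c), (e)

(a) Entailed — the original entails any weakening of itself; this just drops 'in the shed'.
(b) Entailed — 'rinse' is an activity; 'was rinsing' entails that some rinsing happened, so 'rinsed' holds.
(c) Entailed — this follows by dropping conjuncts from the breaking event's description.
(d) Not entailed — Aria broke the bowl, not the wagon; the wagon belongs to the rinsing event.
(e) Entailed — 'Aria broke the bowl' is causative; it entails the inchoative 'the bowl broke'.
(f) Not entailed — Aria broke the bowl, not the wagon; the wagon belongs to the rinsing event.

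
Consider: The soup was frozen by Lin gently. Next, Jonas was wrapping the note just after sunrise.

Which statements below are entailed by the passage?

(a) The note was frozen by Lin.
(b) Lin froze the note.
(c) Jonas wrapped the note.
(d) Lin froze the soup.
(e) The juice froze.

(d)

(a) Not entailed — Lin froze the soup, not the note; the note belongs to the wrapping event.
(b) Not entailed — Lin froze the soup, not the note; the note belongs to the wrapping event.
(c) Not entailed — 'was wrapping' is progressive on an accomplishment; it does not entail the completed 'wrapped'.
(d) Entailed — this follows by dropping conjuncts from the freezing event's description.
(e) Not entailed — the soup is what froze, not the juice.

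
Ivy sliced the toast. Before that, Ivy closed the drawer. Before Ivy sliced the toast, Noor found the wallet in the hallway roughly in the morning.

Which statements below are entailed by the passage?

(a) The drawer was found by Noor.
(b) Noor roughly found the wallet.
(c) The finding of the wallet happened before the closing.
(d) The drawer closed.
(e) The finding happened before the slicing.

(a) Not entailed — Noor found the wallet, not the drawer; the drawer belongs to the closing event.
(b) Entailed — every conjunct here is already in the original finding event.
(c) Not entailed — the narrative doesn't order the finding relative to the closing.
(d) Entailed — 'Ivy closed the drawer' is causative; it entails the inchoative 'the drawer closed'.
(e) Entailed — the narrative places the finding before the slicing.

(b), (d), (e)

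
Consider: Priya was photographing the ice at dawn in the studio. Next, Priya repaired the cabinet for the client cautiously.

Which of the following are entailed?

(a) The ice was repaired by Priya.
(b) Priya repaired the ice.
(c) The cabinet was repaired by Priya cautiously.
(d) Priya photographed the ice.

(c)

(a) Not entailed — Priya repaired the cabinet, not the ice; the ice belongs to the photographing event.
(b) Not entailed — Priya repaired the cabinet, not the ice; the ice belongs to the photographing event.
(c) Entailed — dropping 'for the client' leaves a sub-description the original still satisfies.
(d) Not entailed — 'was photographing' is progressive on an accomplishment; it does not entail the completed 'photographed'.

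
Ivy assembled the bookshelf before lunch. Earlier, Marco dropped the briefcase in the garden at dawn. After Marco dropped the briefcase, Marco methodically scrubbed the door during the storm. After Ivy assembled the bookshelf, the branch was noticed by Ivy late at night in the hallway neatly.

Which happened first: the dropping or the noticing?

The connectives place the dropping before the noticing.

the dropping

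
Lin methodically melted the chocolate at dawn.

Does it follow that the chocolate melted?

'Lin melted the chocolate' is the causative; it entails the inchoative 'the chocolate melted'.

yes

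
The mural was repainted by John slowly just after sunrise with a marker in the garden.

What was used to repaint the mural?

'with a marker' marks the instrument of the repainting event.

a marker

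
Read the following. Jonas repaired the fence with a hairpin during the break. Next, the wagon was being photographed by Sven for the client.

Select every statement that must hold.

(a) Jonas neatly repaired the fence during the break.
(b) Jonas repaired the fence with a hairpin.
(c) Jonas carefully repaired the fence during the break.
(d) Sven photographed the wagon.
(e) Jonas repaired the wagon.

(b)

(a) Not entailed — 'neatly' adds information not in the original event.
(b) Entailed — dropping 'during the break' leaves a sub-description the original still satisfies.
(c) Not entailed — 'carefully' adds information not in the original event.
(d) Not entailed — 'was photographing' is progressive on an accomplishment; it does not entail the completed 'photographed'.
(e) Not entailed — Jonas repaired the fence, not the wagon; the wagon belongs to the photographing event.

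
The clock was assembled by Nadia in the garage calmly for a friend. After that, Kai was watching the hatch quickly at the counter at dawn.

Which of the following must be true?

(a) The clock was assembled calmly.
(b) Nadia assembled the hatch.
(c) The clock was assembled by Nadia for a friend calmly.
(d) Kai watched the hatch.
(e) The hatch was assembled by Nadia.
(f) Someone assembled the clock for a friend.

(a), (c), (d), (f)

(a) Entailed — this follows by dropping conjuncts from the assembling event's description.
(b) Not entailed — Nadia assembled the clock, not the hatch; the hatch belongs to the watching event.
(c) Entailed — the original entails any weakening of itself; this just drops 'in the garage'.
(d) Entailed — 'watch' is an activity; 'was watching' entails that some watching happened, so 'watched' holds.
(e) Not entailed — Nadia assembled the clock, not the hatch; the hatch belongs to the watching event.
(f) Entailed — every conjunct here is already in the original assembling event.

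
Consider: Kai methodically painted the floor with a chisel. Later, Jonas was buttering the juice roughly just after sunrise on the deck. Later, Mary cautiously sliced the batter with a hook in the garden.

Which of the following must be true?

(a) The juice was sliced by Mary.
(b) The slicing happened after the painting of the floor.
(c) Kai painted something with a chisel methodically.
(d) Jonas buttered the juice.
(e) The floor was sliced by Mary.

(b), (c)

(a) Not entailed — Mary sliced the batter, not the juice; the juice belongs to the buttering event.
(b) Entailed — the narrative places the painting before the slicing.
(c) Entailed — this follows by dropping conjuncts from the painting event's description.
(d) Not entailed — 'was buttering' is progressive on an accomplishment; it does not entail the completed 'buttered'.
(e) Not entailed — Mary sliced the batter, not the floor; the floor belongs to the painting event.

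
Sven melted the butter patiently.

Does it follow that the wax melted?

Nothing is said about any wax; only the butter is affected.

no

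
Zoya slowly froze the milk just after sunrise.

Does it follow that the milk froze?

'Zoya froze the milk' is the causative; it entails the inchoative 'the milk froze'.

yes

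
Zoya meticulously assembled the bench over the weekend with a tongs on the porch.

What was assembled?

'the bench' marks the patient of the assembling event.

the bench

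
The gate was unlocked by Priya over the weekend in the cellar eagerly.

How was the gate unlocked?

eagerly

'eagerly' marks the manner of the unlocking event.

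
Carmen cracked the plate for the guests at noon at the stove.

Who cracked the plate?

'Carmen' marks the agent of the cracking event.

Carmen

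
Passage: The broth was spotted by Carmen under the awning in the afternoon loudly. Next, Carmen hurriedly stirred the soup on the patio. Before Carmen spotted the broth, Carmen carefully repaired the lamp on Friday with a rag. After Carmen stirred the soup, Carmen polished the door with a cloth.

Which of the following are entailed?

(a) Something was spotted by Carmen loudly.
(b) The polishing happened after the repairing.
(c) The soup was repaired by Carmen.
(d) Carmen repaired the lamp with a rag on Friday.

(a), (b), (d)

(a) Entailed — dropping 'in the afternoon', 'under the awning' and generalizing the patient leaves a sub-description the original still satisfies.
(b) Entailed — the narrative places the repairing before the polishing.
(c) Not entailed — Carmen repaired the lamp, not the soup; the soup belongs to the stirring event.
(d) Entailed — the original entails any weakening of itself; this just drops 'carefully'.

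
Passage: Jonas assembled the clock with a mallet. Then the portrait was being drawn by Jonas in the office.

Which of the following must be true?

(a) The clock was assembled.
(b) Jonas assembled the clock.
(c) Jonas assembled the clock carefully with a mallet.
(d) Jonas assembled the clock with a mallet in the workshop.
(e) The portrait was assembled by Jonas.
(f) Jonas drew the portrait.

(a), (b)

(a) Entailed — dropping 'with a mallet' and generalizing the agent leaves a sub-description the original still satisfies.
(b) Entailed — dropping 'with a mallet' leaves a sub-description the original still satisfies.
(c) Not entailed — 'carefully' adds information not in the original event.
(d) Not entailed — 'in the workshop' adds information not in the original event.
(e) Not entailed — Jonas assembled the clock, not the portrait; the portrait belongs to the drawing event.
(f) Not entailed — 'was drawing' is progressive on an accomplishment; it does not entail the completed 'drew'.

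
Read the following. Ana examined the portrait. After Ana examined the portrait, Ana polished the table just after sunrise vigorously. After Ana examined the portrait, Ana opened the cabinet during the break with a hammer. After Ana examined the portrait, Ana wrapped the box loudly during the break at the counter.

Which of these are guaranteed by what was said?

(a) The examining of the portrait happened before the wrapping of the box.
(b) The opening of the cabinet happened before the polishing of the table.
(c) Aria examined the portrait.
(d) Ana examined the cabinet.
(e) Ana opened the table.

(a)

(a) Entailed — the narrative places the examining before the wrapping.
(b) Not entailed — the narrative doesn't order the opening relative to the polishing.
(c) Not entailed — the passage has Ana examining the portrait, not Aria.
(d) Not entailed — Ana examined the portrait, not the cabinet; the cabinet belongs to the opening event.
(e) Not entailed — Ana opened the cabinet, not the table; the table belongs to the polishing event.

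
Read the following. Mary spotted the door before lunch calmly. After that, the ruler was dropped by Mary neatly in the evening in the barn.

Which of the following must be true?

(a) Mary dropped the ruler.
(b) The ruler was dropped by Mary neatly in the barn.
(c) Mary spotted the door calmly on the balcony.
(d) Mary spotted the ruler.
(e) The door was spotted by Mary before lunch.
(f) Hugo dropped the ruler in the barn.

(a), (b), (e)

(a) Entailed — the original entails any weakening of itself; this just drops 'in the barn', 'in the evening', 'neatly'.
(b) Entailed — the original entails any weakening of itself; this just drops 'in the evening'.
(c) Not entailed — 'on the balcony' adds information not in the original event.
(d) Not entailed — Mary spotted the door, not the ruler; the ruler belongs to the dropping event.
(e) Entailed — every conjunct here is already in the original spotting event.
(f) Not entailed — the passage has Mary dropping the ruler, not Hugo.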